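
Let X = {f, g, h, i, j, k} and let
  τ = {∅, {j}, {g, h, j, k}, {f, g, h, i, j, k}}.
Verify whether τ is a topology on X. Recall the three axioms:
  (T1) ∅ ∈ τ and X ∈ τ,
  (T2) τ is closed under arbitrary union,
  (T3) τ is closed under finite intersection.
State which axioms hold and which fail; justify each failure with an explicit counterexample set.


τ IS a topology on X.

Axiom (T1): ∅ ∈ τ? Yes; X ∈ τ? Yes.
Axiom (T2/T3): check pairwise unions and intersections of members of τ.
All pairwise intersections and unions checked — each lies in τ. Therefore τ satisfies (T1), (T2), (T3): it IS a topology on X.


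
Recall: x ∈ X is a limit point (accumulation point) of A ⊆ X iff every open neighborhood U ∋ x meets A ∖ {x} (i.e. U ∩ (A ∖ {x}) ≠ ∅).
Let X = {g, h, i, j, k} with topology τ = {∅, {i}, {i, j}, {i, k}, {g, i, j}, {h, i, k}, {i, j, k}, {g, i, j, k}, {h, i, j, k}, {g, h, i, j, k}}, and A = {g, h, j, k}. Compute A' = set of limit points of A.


A' = {g, h}

For each x ∈ X, list the open sets U ∈ τ with x ∈ U, then check whether U ∩ (A ∖ {x}) ≠ ∅ for every such U.
  x = g: opens ∋ x are {g, i, j}, {g, i, j, k}, {g, h, i, j, k}; each meets A ∖ {g}, so x IS a limit point.
  x = h: opens ∋ x are {h, i, k}, {h, i, j, k}, {g, h, i, j, k}; each meets A ∖ {h}, so x IS a limit point.
  x = i: open {i} ∋ x has {i} ∩ (A ∖ {i}) = ∅, so x is NOT a limit point.
  x = j: open {i, j} ∋ x has {i, j} ∩ (A ∖ {j}) = ∅, so x is NOT a limit point.
  x = k: open {i, k} ∋ x has {i, k} ∩ (A ∖ {k}) = ∅, so x is NOT a limit point.
Collecting: A' = {g, h}.


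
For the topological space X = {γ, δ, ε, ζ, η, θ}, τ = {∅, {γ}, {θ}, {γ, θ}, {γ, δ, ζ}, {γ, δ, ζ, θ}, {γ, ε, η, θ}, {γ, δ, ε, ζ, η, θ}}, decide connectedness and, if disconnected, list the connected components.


(X, τ) is connected.

Find clopen sets (U ∈ τ with X ∖ U ∈ τ):
  U = ∅, X ∖ U = {γ, δ, ε, ζ, η, θ} — both open, so U is clopen.
  U = {γ, δ, ε, ζ, η, θ}, X ∖ U = ∅ — both open, so U is clopen.
Only trivial clopens (∅ and X) exist, so (X, τ) is connected.
Compute connected components by grouping points that agree on all clopens:
  component: {γ, δ, ε, ζ, η, θ}


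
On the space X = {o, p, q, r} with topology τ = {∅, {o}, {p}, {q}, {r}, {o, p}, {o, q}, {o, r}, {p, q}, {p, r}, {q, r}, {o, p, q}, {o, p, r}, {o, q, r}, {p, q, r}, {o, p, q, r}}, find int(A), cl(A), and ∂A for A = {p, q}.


int(A) = {p, q}, cl(A) = {p, q}, ∂A = ∅.

Closed sets in (X, τ) are complements of opens:
  closed(X, τ) = {∅, {o}, {p}, {q}, {r}, {o, p}, {o, q}, {o, r}, {p, q}, {p, r}, {q, r}, {o, p, q}, {o, p, r}, {o, q, r}, {p, q, r}, {o, p, q, r}}.
int(A) = ⋃ {U ∈ τ : U ⊆ A}. Opens contained in A: ∅, {p}, {q}, {p, q}.
Taking the union of these: int(A) = {p, q}.
cl(A) = ⋂ {C closed : A ⊆ C}. Closed sets containing A: {p, q}, {o, p, q}, {p, q, r}, {o, p, q, r}.
Intersecting these: cl(A) = {p, q}.
∂A = cl(A) ∖ int(A) = {p, q} ∖ {p, q} = ∅.


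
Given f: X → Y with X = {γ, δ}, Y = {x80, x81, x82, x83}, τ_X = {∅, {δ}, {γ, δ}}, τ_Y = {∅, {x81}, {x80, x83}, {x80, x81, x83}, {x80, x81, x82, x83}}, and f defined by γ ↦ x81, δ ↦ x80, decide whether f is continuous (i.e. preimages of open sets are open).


f is NOT continuous.

Compute f^{-1}(U) for each U ∈ τ_Y:
  U = ∅: f^{-1}(U) = ∅ ∈ τ_X ✓.
  U = {x81}: f^{-1}(U) = {γ} ∉ τ_X ✗.
  U = {x80, x83}: f^{-1}(U) = {δ} ∈ τ_X ✓.
  U = {x80, x81, x83}: f^{-1}(U) = {γ, δ} ∈ τ_X ✓.
  U = {x80, x81, x82, x83}: f^{-1}(U) = {γ, δ} ∈ τ_X ✓.
Found U = {x81} with f^{-1}(U) = {γ} not in τ_X. Therefore f is NOT continuous.


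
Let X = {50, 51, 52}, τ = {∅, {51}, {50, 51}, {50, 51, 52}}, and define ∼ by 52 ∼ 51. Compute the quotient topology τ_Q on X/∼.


X/∼ = {[50], [51=52]}; |τ_Q| = 2.

Equivalence classes: [50], [51=52].
Quotient map π: X → X/∼ sends 50 ↦ [50], 51 ↦ [51=52], 52 ↦ [51=52].
For each subset V ⊆ X/∼, compute π^{-1}(V) ⊆ X and check whether π^{-1}(V) ∈ τ. V is open in τ_Q iff π^{-1}(V) ∈ τ.
  V = {}: π^{-1}(V) = ∅ ∈ τ ✓.
  V = {[50]}: π^{-1}(V) = {50} ∉ τ ✗.
  V = {[51=52]}: π^{-1}(V) = {51, 52} ∉ τ ✗.
  V = {[50], [51=52]}: π^{-1}(V) = {50, 51, 52} ∈ τ ✓.
Open sets in the quotient: τ_Q = {{}, {[50], [51=52]}} (2 elements).


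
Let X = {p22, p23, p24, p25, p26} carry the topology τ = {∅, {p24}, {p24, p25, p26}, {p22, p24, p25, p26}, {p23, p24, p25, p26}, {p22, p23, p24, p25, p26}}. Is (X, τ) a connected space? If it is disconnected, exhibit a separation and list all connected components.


(X, τ) is connected.

Find clopen sets (U ∈ τ with X ∖ U ∈ τ):
  U = ∅, X ∖ U = {p22, p23, p24, p25, p26} — both open, so U is clopen.
  U = {p22, p23, p24, p25, p26}, X ∖ U = ∅ — both open, so U is clopen.
Only trivial clopens (∅ and X) exist, so (X, τ) is connected.
Compute connected components by grouping points that agree on all clopens:
  component: {p22, p23, p24, p25, p26}


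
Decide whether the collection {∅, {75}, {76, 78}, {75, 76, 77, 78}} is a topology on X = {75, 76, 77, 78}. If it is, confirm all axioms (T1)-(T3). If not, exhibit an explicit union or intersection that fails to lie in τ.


τ is NOT a topology on X.

Axiom (T1): ∅ ∈ τ? Yes; X ∈ τ? Yes.
Axiom (T2/T3): check pairwise unions and intersections of members of τ.
Counterexample for (T2): {75} ∪ {76, 78} = {75, 76, 78} ∉ τ. Therefore τ is NOT a topology.


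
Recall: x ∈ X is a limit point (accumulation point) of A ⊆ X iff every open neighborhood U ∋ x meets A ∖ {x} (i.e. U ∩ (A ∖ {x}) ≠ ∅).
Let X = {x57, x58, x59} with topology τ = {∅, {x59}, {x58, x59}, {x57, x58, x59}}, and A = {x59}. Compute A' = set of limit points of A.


A' = {x57, x58}

For each x ∈ X, list the open sets U ∈ τ with x ∈ U, then check whether U ∩ (A ∖ {x}) ≠ ∅ for every such U.
  x = x57: opens ∋ x are {x57, x58, x59}; each meets A ∖ {x57}, so x IS a limit point.
  x = x58: opens ∋ x are {x58, x59}, {x57, x58, x59}; each meets A ∖ {x58}, so x IS a limit point.
  x = x59: open {x59} ∋ x has {x59} ∩ (A ∖ {x59}) = ∅, so x is NOT a limit point.
Collecting: A' = {x57, x58}.


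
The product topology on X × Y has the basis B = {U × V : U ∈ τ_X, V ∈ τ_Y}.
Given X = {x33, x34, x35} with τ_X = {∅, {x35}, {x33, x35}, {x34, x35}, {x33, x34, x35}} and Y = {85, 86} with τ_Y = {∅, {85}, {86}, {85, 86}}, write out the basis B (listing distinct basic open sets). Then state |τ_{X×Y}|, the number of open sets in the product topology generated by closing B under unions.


Basis B = {∅ × ∅, {x35} × {85}, {x35} × {86}, {x33, x35} × {85}, {x33, x35} × {86}, {x34, x35} × {85}, {x34, x35} × {86}, {x35} × {85, 86}, {x33, x34, x35} × {85}, {x33, x34, x35} × {86}, {x33, x35} × {85, 86}, {x34, x35} × {85, 86}, {x33, x34, x35} × {85, 86}}; |τ_{X×Y}| = 25.

Enumerate products U × V with U ∈ τ_X, V ∈ τ_Y (deduplicated):
  ∅ × ∅ = {} (∅)
  {x35} × {85} = {(x35,85)}
  {x35} × {86} = {(x35,86)}
  {x33, x35} × {85} = {(x33,85), (x35,85)}
  {x33, x35} × {86} = {(x33,86), (x35,86)}
  {x34, x35} × {85} = {(x34,85), (x35,85)}
  {x34, x35} × {86} = {(x34,86), (x35,86)}
  {x35} × {85, 86} = {(x35,85), (x35,86)}
  {x33, x34, x35} × {85} = {(x33,85), (x34,85), (x35,85)}
  {x33, x34, x35} × {86} = {(x33,86), (x34,86), (x35,86)}
  {x33, x35} × {85, 86} = {(x33,85), (x33,86), (x35,85), (x35,86)}
  {x34, x35} × {85, 86} = {(x34,85), (x34,86), (x35,85), (x35,86)}
  {x33, x34, x35} × {85, 86} = {(x33,85), (x33,86), (x34,85), (x34,86), (x35,85), (x35,86)}
These 13 distinct sets form the basis B.
Close under arbitrary unions to get τ_{X×Y}; counting gives |τ_{X×Y}| = 25.


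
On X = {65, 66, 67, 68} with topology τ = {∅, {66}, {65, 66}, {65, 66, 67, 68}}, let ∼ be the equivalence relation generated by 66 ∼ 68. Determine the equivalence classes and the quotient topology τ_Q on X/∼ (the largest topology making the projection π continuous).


X/∼ = {[65], [66=68], [67]}; |τ_Q| = 2.

Equivalence classes: [65], [66=68], [67].
Quotient map π: X → X/∼ sends 65 ↦ [65], 66 ↦ [66=68], 67 ↦ [67], 68 ↦ [66=68].
For each subset V ⊆ X/∼, compute π^{-1}(V) ⊆ X and check whether π^{-1}(V) ∈ τ. V is open in τ_Q iff π^{-1}(V) ∈ τ.
  V = {}: π^{-1}(V) = ∅ ∈ τ ✓.
  V = {[65]}: π^{-1}(V) = {65} ∉ τ ✗.
  V = {[66=68]}: π^{-1}(V) = {66, 68} ∉ τ ✗.
  V = {[65], [66=68]}: π^{-1}(V) = {65, 66, 68} ∉ τ ✗.
  V = {[67]}: π^{-1}(V) = {67} ∉ τ ✗.
  V = {[65], [67]}: π^{-1}(V) = {65, 67} ∉ τ ✗.
  V = {[66=68], [67]}: π^{-1}(V) = {66, 67, 68} ∉ τ ✗.
  V = {[65], [66=68], [67]}: π^{-1}(V) = {65, 66, 67, 68} ∈ τ ✓.
Open sets in the quotient: τ_Q = {{}, {[65], [66=68], [67]}} (2 elements).


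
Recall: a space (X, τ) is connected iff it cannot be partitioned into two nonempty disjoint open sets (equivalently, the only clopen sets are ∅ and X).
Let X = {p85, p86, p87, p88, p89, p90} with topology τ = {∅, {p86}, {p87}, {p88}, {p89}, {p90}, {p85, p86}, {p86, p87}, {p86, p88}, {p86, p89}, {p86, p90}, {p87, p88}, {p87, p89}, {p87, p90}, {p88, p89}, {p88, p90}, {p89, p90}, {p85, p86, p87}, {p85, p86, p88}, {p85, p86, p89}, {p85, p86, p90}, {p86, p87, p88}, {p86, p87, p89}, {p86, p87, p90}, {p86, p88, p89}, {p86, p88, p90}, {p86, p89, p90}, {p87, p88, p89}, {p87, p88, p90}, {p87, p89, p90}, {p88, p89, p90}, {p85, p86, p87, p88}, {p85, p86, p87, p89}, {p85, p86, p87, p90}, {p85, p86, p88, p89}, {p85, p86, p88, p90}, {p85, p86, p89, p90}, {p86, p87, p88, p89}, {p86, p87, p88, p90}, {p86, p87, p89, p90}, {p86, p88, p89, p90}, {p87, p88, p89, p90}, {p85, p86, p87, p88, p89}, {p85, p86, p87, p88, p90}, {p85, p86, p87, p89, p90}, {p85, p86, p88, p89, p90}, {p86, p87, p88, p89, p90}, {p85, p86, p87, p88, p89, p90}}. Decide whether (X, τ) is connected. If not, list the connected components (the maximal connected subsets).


(X, τ) is disconnected; components = [{p87}, {p88}, {p89}, {p90}, {p85, p86}].

Find clopen sets (U ∈ τ with X ∖ U ∈ τ):
  U = ∅, X ∖ U = {p85, p86, p87, p88, p89, p90} — both open, so U is clopen.
  U = {p87}, X ∖ U = {p85, p86, p88, p89, p90} — both open, so U is clopen.
  U = {p88}, X ∖ U = {p85, p86, p87, p89, p90} — both open, so U is clopen.
  U = {p89}, X ∖ U = {p85, p86, p87, p88, p90} — both open, so U is clopen.
  U = {p90}, X ∖ U = {p85, p86, p87, p88, p89} — both open, so U is clopen.
  U = {p85, p86}, X ∖ U = {p87, p88, p89, p90} — both open, so U is clopen.
  U = {p87, p88}, X ∖ U = {p85, p86, p89, p90} — both open, so U is clopen.
  U = {p87, p89}, X ∖ U = {p85, p86, p88, p90} — both open, so U is clopen.
  U = {p87, p90}, X ∖ U = {p85, p86, p88, p89} — both open, so U is clopen.
  U = {p88, p89}, X ∖ U = {p85, p86, p87, p90} — both open, so U is clopen.
  U = {p88, p90}, X ∖ U = {p85, p86, p87, p89} — both open, so U is clopen.
  U = {p89, p90}, X ∖ U = {p85, p86, p87, p88} — both open, so U is clopen.
  U = {p85, p86, p87}, X ∖ U = {p88, p89, p90} — both open, so U is clopen.
  U = {p85, p86, p88}, X ∖ U = {p87, p89, p90} — both open, so U is clopen.
  U = {p85, p86, p89}, X ∖ U = {p87, p88, p90} — both open, so U is clopen.
  U = {p85, p86, p90}, X ∖ U = {p87, p88, p89} — both open, so U is clopen.
  U = {p87, p88, p89}, X ∖ U = {p85, p86, p90} — both open, so U is clopen.
  U = {p87, p88, p90}, X ∖ U = {p85, p86, p89} — both open, so U is clopen.
  U = {p87, p89, p90}, X ∖ U = {p85, p86, p88} — both open, so U is clopen.
  U = {p88, p89, p90}, X ∖ U = {p85, p86, p87} — both open, so U is clopen.
  U = {p85, p86, p87, p88}, X ∖ U = {p89, p90} — both open, so U is clopen.
  U = {p85, p86, p87, p89}, X ∖ U = {p88, p90} — both open, so U is clopen.
  U = {p85, p86, p87, p90}, X ∖ U = {p88, p89} — both open, so U is clopen.
  U = {p85, p86, p88, p89}, X ∖ U = {p87, p90} — both open, so U is clopen.
  U = {p85, p86, p88, p90}, X ∖ U = {p87, p89} — both open, so U is clopen.
  U = {p85, p86, p89, p90}, X ∖ U = {p87, p88} — both open, so U is clopen.
  U = {p87, p88, p89, p90}, X ∖ U = {p85, p86} — both open, so U is clopen.
  U = {p85, p86, p87, p88, p89}, X ∖ U = {p90} — both open, so U is clopen.
  U = {p85, p86, p87, p88, p90}, X ∖ U = {p89} — both open, so U is clopen.
  U = {p85, p86, p87, p89, p90}, X ∖ U = {p88} — both open, so U is clopen.
  U = {p85, p86, p88, p89, p90}, X ∖ U = {p87} — both open, so U is clopen.
  U = {p85, p86, p87, p88, p89, p90}, X ∖ U = ∅ — both open, so U is clopen.
Nontrivial clopen(s) exist: e.g. {p87, p88, p90}. So (X, τ) is disconnected.
Compute connected components by grouping points that agree on all clopens:
  component: {p87}
  component: {p88}
  component: {p89}
  component: {p90}
  component: {p85, p86}


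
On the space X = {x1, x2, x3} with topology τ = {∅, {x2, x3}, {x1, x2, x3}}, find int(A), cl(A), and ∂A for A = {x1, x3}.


int(A) = ∅, cl(A) = {x1, x2, x3}, ∂A = {x1, x2, x3}.

Closed sets in (X, τ) are complements of opens:
  closed(X, τ) = {∅, {x1}, {x1, x2, x3}}.
int(A) = ⋃ {U ∈ τ : U ⊆ A}. Opens contained in A: ∅.
Taking the union of these: int(A) = ∅.
cl(A) = ⋂ {C closed : A ⊆ C}. Closed sets containing A: {x1, x2, x3}.
Intersecting these: cl(A) = {x1, x2, x3}.
∂A = cl(A) ∖ int(A) = {x1, x2, x3} ∖ ∅ = {x1, x2, x3}.


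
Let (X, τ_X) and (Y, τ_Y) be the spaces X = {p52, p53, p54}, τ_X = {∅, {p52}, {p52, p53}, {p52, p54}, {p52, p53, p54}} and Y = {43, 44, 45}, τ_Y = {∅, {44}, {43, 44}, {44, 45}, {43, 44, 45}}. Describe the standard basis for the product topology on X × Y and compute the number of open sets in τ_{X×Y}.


Basis B = {∅ × ∅, {p52} × {44}, {p52} × {43, 44}, {p52} × {44, 45}, {p52, p53} × {44}, {p52, p54} × {44}, {p52} × {43, 44, 45}, {p52, p53, p54} × {44}, {p52, p53} × {43, 44}, {p52, p54} × {43, 44}, {p52, p53} × {44, 45}, {p52, p54} × {44, 45}, {p52, p53} × {43, 44, 45}, {p52, p54} × {43, 44, 45}, {p52, p53, p54} × {43, 44}, {p52, p53, p54} × {44, 45}, {p52, p53, p54} × {43, 44, 45}}; |τ_{X×Y}| = 48.

Enumerate products U × V with U ∈ τ_X, V ∈ τ_Y (deduplicated):
  ∅ × ∅ = {} (∅)
  {p52} × {44} = {(p52,44)}
  {p52} × {43, 44} = {(p52,43), (p52,44)}
  {p52} × {44, 45} = {(p52,44), (p52,45)}
  {p52, p53} × {44} = {(p52,44), (p53,44)}
  {p52, p54} × {44} = {(p52,44), (p54,44)}
  {p52} × {43, 44, 45} = {(p52,43), (p52,44), (p52,45)}
  {p52, p53, p54} × {44} = {(p52,44), (p53,44), (p54,44)}
  {p52, p53} × {43, 44} = {(p52,43), (p52,44), (p53,43), (p53,44)}
  {p52, p54} × {43, 44} = {(p52,43), (p52,44), (p54,43), (p54,44)}
  {p52, p53} × {44, 45} = {(p52,44), (p52,45), (p53,44), (p53,45)}
  {p52, p54} × {44, 45} = {(p52,44), (p52,45), (p54,44), (p54,45)}
  {p52, p53} × {43, 44, 45} = {(p52,43), (p52,44), (p52,45), (p53,43), (p53,44), (p53,45)}
  {p52, p54} × {43, 44, 45} = {(p52,43), (p52,44), (p52,45), (p54,43), (p54,44), (p54,45)}
  {p52, p53, p54} × {43, 44} = {(p52,43), (p52,44), (p53,43), (p53,44), (p54,43), (p54,44)}
  {p52, p53, p54} × {44, 45} = {(p52,44), (p52,45), (p53,44), (p53,45), (p54,44), (p54,45)}
  {p52, p53, p54} × {43, 44, 45} = {(p52,43), (p52,44), (p52,45), (p53,43), (p53,44), (p53,45), (p54,43), (p54,44), (p54,45)}
These 17 distinct sets form the basis B.
Close under arbitrary unions to get τ_{X×Y}; counting gives |τ_{X×Y}| = 48.


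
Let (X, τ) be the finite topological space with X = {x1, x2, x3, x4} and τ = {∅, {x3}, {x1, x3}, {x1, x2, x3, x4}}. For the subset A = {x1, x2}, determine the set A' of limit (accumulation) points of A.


A' = {x2, x4}

For each x ∈ X, list the open sets U ∈ τ with x ∈ U, then check whether U ∩ (A ∖ {x}) ≠ ∅ for every such U.
  x = x1: open {x1, x3} ∋ x has {x1, x3} ∩ (A ∖ {x1}) = ∅, so x is NOT a limit point.
  x = x2: opens ∋ x are {x1, x2, x3, x4}; each meets A ∖ {x2}, so x IS a limit point.
  x = x3: open {x3} ∋ x has {x3} ∩ (A ∖ {x3}) = ∅, so x is NOT a limit point.
  x = x4: opens ∋ x are {x1, x2, x3, x4}; each meets A ∖ {x4}, so x IS a limit point.
Collecting: A' = {x2, x4}.


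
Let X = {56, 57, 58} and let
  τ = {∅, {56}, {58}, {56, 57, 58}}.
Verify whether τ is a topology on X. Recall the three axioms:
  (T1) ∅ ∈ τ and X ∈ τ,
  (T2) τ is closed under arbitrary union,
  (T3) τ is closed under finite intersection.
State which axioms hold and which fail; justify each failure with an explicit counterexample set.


τ is NOT a topology on X.

Axiom (T1): ∅ ∈ τ? Yes; X ∈ τ? Yes.
Axiom (T2/T3): check pairwise unions and intersections of members of τ.
Counterexample for (T2): {56} ∪ {58} = {56, 58} ∉ τ. Therefore τ is NOT a topology.


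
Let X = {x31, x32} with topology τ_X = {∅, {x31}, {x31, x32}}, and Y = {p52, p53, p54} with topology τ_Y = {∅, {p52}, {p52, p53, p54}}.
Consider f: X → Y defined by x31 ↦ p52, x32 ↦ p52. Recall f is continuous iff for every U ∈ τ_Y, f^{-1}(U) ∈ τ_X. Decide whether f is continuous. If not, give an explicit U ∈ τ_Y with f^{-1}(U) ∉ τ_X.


f IS continuous.

Compute f^{-1}(U) for each U ∈ τ_Y:
  U = ∅: f^{-1}(U) = ∅ ∈ τ_X ✓.
  U = {p52}: f^{-1}(U) = {x31, x32} ∈ τ_X ✓.
  U = {p52, p53, p54}: f^{-1}(U) = {x31, x32} ∈ τ_X ✓.
Every preimage lies in τ_X, so f IS continuous.


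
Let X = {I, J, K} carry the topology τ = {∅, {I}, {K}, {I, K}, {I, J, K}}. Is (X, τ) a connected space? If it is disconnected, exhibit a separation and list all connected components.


(X, τ) is connected.

Find clopen sets (U ∈ τ with X ∖ U ∈ τ):
  U = ∅, X ∖ U = {I, J, K} — both open, so U is clopen.
  U = {I, J, K}, X ∖ U = ∅ — both open, so U is clopen.
Only trivial clopens (∅ and X) exist, so (X, τ) is connected.
Compute connected components by grouping points that agree on all clopens:
  component: {I, J, K}


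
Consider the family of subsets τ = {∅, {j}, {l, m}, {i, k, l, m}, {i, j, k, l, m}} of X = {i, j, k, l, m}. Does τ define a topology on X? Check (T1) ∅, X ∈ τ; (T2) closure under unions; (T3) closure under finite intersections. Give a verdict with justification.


τ is NOT a topology on X.

Axiom (T1): ∅ ∈ τ? Yes; X ∈ τ? Yes.
Axiom (T2/T3): check pairwise unions and intersections of members of τ.
Counterexample for (T2): {j} ∪ {l, m} = {j, l, m} ∉ τ. Therefore τ is NOT a topology.


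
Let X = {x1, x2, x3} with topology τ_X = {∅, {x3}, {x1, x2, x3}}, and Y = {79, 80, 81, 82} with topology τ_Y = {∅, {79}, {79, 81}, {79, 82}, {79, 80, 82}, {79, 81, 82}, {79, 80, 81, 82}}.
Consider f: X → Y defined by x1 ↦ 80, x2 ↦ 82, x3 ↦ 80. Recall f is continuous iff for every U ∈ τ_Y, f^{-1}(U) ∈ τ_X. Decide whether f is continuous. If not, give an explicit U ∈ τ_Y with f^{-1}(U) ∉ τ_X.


f is NOT continuous.

Compute f^{-1}(U) for each U ∈ τ_Y:
  U = ∅: f^{-1}(U) = ∅ ∈ τ_X ✓.
  U = {79}: f^{-1}(U) = ∅ ∈ τ_X ✓.
  U = {79, 81}: f^{-1}(U) = ∅ ∈ τ_X ✓.
  U = {79, 82}: f^{-1}(U) = {x2} ∉ τ_X ✗.
  U = {79, 80, 82}: f^{-1}(U) = {x1, x2, x3} ∈ τ_X ✓.
  U = {79, 81, 82}: f^{-1}(U) = {x2} ∉ τ_X ✗.
  U = {79, 80, 81, 82}: f^{-1}(U) = {x1, x2, x3} ∈ τ_X ✓.
Found U = {79, 82} with f^{-1}(U) = {x2} not in τ_X. Therefore f is NOT continuous.


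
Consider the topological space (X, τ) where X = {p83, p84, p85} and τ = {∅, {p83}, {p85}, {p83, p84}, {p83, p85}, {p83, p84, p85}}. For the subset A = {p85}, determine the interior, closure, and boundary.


int(A) = {p85}, cl(A) = {p85}, ∂A = ∅.

Closed sets in (X, τ) are complements of opens:
  closed(X, τ) = {∅, {p84}, {p85}, {p83, p84}, {p84, p85}, {p83, p84, p85}}.
int(A) = ⋃ {U ∈ τ : U ⊆ A}. Opens contained in A: ∅, {p85}.
Taking the union of these: int(A) = {p85}.
cl(A) = ⋂ {C closed : A ⊆ C}. Closed sets containing A: {p85}, {p84, p85}, {p83, p84, p85}.
Intersecting these: cl(A) = {p85}.
∂A = cl(A) ∖ int(A) = {p85} ∖ {p85} = ∅.


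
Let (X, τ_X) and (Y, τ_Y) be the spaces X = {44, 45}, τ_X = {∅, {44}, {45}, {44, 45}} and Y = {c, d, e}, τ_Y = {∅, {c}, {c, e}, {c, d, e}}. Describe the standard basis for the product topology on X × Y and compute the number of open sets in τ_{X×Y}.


Basis B = {∅ × ∅, {44} × {c}, {45} × {c}, {44} × {c, e}, {44, 45} × {c}, {45} × {c, e}, {44} × {c, d, e}, {45} × {c, d, e}, {44, 45} × {c, e}, {44, 45} × {c, d, e}}; |τ_{X×Y}| = 16.

Enumerate products U × V with U ∈ τ_X, V ∈ τ_Y (deduplicated):
  ∅ × ∅ = {} (∅)
  {44} × {c} = {(44,c)}
  {45} × {c} = {(45,c)}
  {44} × {c, e} = {(44,c), (44,e)}
  {44, 45} × {c} = {(44,c), (45,c)}
  {45} × {c, e} = {(45,c), (45,e)}
  {44} × {c, d, e} = {(44,c), (44,d), (44,e)}
  {45} × {c, d, e} = {(45,c), (45,d), (45,e)}
  {44, 45} × {c, e} = {(44,c), (44,e), (45,c), (45,e)}
  {44, 45} × {c, d, e} = {(44,c), (44,d), (44,e), (45,c), (45,d), (45,e)}
These 10 distinct sets form the basis B.
Close under arbitrary unions to get τ_{X×Y}; counting gives |τ_{X×Y}| = 16.


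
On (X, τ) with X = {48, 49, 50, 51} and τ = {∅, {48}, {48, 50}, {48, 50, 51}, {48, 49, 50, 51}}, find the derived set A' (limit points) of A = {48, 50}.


A' = {49, 50, 51}

For each x ∈ X, list the open sets U ∈ τ with x ∈ U, then check whether U ∩ (A ∖ {x}) ≠ ∅ for every such U.
  x = 48: open {48} ∋ x has {48} ∩ (A ∖ {48}) = ∅, so x is NOT a limit point.
  x = 49: opens ∋ x are {48, 49, 50, 51}; each meets A ∖ {49}, so x IS a limit point.
  x = 50: opens ∋ x are {48, 50}, {48, 50, 51}, {48, 49, 50, 51}; each meets A ∖ {50}, so x IS a limit point.
  x = 51: opens ∋ x are {48, 50, 51}, {48, 49, 50, 51}; each meets A ∖ {51}, so x IS a limit point.
Collecting: A' = {49, 50, 51}.


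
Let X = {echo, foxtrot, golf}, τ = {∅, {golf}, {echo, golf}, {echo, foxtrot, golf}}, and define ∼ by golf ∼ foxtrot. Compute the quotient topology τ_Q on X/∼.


X/∼ = {[echo], [foxtrot=golf]}; |τ_Q| = 2.

Equivalence classes: [echo], [foxtrot=golf].
Quotient map π: X → X/∼ sends echo ↦ [echo], foxtrot ↦ [foxtrot=golf], golf ↦ [foxtrot=golf].
For each subset V ⊆ X/∼, compute π^{-1}(V) ⊆ X and check whether π^{-1}(V) ∈ τ. V is open in τ_Q iff π^{-1}(V) ∈ τ.
  V = {}: π^{-1}(V) = ∅ ∈ τ ✓.
  V = {[echo]}: π^{-1}(V) = {echo} ∉ τ ✗.
  V = {[foxtrot=golf]}: π^{-1}(V) = {foxtrot, golf} ∉ τ ✗.
  V = {[echo], [foxtrot=golf]}: π^{-1}(V) = {echo, foxtrot, golf} ∈ τ ✓.
Open sets in the quotient: τ_Q = {{}, {[echo], [foxtrot=golf]}} (2 elements).


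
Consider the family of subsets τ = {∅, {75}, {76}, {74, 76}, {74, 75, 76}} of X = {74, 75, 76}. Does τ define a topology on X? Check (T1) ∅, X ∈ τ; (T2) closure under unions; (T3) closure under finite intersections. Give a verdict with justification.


τ is NOT a topology on X.

Axiom (T1): ∅ ∈ τ? Yes; X ∈ τ? Yes.
Axiom (T2/T3): check pairwise unions and intersections of members of τ.
Counterexample for (T2): {75} ∪ {76} = {75, 76} ∉ τ. Therefore τ is NOT a topology.


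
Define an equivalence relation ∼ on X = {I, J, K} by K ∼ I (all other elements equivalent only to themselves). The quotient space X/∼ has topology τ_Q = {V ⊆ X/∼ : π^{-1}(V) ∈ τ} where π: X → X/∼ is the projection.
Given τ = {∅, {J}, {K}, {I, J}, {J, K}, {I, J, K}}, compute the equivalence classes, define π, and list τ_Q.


X/∼ = {[I=K], [J]}; |τ_Q| = 3.

Equivalence classes: [I=K], [J].
Quotient map π: X → X/∼ sends I ↦ [I=K], J ↦ [J], K ↦ [I=K].
For each subset V ⊆ X/∼, compute π^{-1}(V) ⊆ X and check whether π^{-1}(V) ∈ τ. V is open in τ_Q iff π^{-1}(V) ∈ τ.
  V = {}: π^{-1}(V) = ∅ ∈ τ ✓.
  V = {[I=K]}: π^{-1}(V) = {I, K} ∉ τ ✗.
  V = {[J]}: π^{-1}(V) = {J} ∈ τ ✓.
  V = {[I=K], [J]}: π^{-1}(V) = {I, J, K} ∈ τ ✓.
Open sets in the quotient: τ_Q = {{}, {[J]}, {[I=K], [J]}} (3 elements).


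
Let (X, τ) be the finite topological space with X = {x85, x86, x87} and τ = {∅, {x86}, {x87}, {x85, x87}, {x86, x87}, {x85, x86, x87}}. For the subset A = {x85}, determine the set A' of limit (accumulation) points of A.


A' = ∅

For each x ∈ X, list the open sets U ∈ τ with x ∈ U, then check whether U ∩ (A ∖ {x}) ≠ ∅ for every such U.
  x = x85: open {x85, x87} ∋ x has {x85, x87} ∩ (A ∖ {x85}) = ∅, so x is NOT a limit point.
  x = x86: open {x86} ∋ x has {x86} ∩ (A ∖ {x86}) = ∅, so x is NOT a limit point.
  x = x87: open {x87} ∋ x has {x87} ∩ (A ∖ {x87}) = ∅, so x is NOT a limit point.
Collecting: A' = ∅.


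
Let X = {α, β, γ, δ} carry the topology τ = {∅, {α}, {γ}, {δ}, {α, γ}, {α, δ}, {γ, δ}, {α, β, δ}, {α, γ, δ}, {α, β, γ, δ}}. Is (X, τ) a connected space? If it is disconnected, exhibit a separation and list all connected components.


(X, τ) is disconnected; components = [{γ}, {α, β, δ}].

Find clopen sets (U ∈ τ with X ∖ U ∈ τ):
  U = ∅, X ∖ U = {α, β, γ, δ} — both open, so U is clopen.
  U = {γ}, X ∖ U = {α, β, δ} — both open, so U is clopen.
  U = {α, β, δ}, X ∖ U = {γ} — both open, so U is clopen.
  U = {α, β, γ, δ}, X ∖ U = ∅ — both open, so U is clopen.
Nontrivial clopen(s) exist: e.g. {α, β, δ}. So (X, τ) is disconnected.
Compute connected components by grouping points that agree on all clopens:
  component: {γ}
  component: {α, β, δ}


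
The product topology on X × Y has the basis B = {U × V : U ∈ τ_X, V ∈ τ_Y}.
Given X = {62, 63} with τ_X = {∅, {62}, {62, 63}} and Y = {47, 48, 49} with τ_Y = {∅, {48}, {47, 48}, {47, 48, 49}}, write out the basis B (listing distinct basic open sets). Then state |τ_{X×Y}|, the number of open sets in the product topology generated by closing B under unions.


Basis B = {∅ × ∅, {62} × {48}, {62} × {47, 48}, {62, 63} × {48}, {62} × {47, 48, 49}, {62, 63} × {47, 48}, {62, 63} × {47, 48, 49}}; |τ_{X×Y}| = 10.

Enumerate products U × V with U ∈ τ_X, V ∈ τ_Y (deduplicated):
  ∅ × ∅ = {} (∅)
  {62} × {48} = {(62,48)}
  {62} × {47, 48} = {(62,47), (62,48)}
  {62, 63} × {48} = {(62,48), (63,48)}
  {62} × {47, 48, 49} = {(62,47), (62,48), (62,49)}
  {62, 63} × {47, 48} = {(62,47), (62,48), (63,47), (63,48)}
  {62, 63} × {47, 48, 49} = {(62,47), (62,48), (62,49), (63,47), (63,48), (63,49)}
These 7 distinct sets form the basis B.
Close under arbitrary unions to get τ_{X×Y}; counting gives |τ_{X×Y}| = 10.


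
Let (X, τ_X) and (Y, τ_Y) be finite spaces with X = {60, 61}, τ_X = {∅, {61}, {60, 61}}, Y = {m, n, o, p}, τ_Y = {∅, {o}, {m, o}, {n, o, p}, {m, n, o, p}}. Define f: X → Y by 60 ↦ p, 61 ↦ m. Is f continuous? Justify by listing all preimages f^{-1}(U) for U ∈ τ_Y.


f is NOT continuous.

Compute f^{-1}(U) for each U ∈ τ_Y:
  U = ∅: f^{-1}(U) = ∅ ∈ τ_X ✓.
  U = {o}: f^{-1}(U) = ∅ ∈ τ_X ✓.
  U = {m, o}: f^{-1}(U) = {61} ∈ τ_X ✓.
  U = {n, o, p}: f^{-1}(U) = {60} ∉ τ_X ✗.
  U = {m, n, o, p}: f^{-1}(U) = {60, 61} ∈ τ_X ✓.
Found U = {n, o, p} with f^{-1}(U) = {60} not in τ_X. Therefore f is NOT continuous.


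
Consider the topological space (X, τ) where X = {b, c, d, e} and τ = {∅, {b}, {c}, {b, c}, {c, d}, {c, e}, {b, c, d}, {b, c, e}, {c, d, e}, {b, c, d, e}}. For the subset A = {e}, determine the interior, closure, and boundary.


int(A) = ∅, cl(A) = {e}, ∂A = {e}.

Closed sets in (X, τ) are complements of opens:
  closed(X, τ) = {∅, {b}, {d}, {e}, {b, d}, {b, e}, {d, e}, {b, d, e}, {c, d, e}, {b, c, d, e}}.
int(A) = ⋃ {U ∈ τ : U ⊆ A}. Opens contained in A: ∅.
Taking the union of these: int(A) = ∅.
cl(A) = ⋂ {C closed : A ⊆ C}. Closed sets containing A: {e}, {b, e}, {d, e}, {b, d, e}, {c, d, e}, {b, c, d, e}.
Intersecting these: cl(A) = {e}.
∂A = cl(A) ∖ int(A) = {e} ∖ ∅ = {e}.


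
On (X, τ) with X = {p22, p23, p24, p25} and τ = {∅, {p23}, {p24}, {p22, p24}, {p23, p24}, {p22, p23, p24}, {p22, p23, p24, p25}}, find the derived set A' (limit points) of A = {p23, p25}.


A' = {p25}

For each x ∈ X, list the open sets U ∈ τ with x ∈ U, then check whether U ∩ (A ∖ {x}) ≠ ∅ for every such U.
  x = p22: open {p22, p24} ∋ x has {p22, p24} ∩ (A ∖ {p22}) = ∅, so x is NOT a limit point.
  x = p23: open {p23} ∋ x has {p23} ∩ (A ∖ {p23}) = ∅, so x is NOT a limit point.
  x = p24: open {p24} ∋ x has {p24} ∩ (A ∖ {p24}) = ∅, so x is NOT a limit point.
  x = p25: opens ∋ x are {p22, p23, p24, p25}; each meets A ∖ {p25}, so x IS a limit point.
Collecting: A' = {p25}.


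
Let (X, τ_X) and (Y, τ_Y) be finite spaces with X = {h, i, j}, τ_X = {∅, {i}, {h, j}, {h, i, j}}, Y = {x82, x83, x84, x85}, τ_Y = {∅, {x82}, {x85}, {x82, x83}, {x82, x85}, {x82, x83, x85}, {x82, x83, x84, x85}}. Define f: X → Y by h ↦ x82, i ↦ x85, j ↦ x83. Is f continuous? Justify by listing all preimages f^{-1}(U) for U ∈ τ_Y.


f is NOT continuous.

Compute f^{-1}(U) for each U ∈ τ_Y:
  U = ∅: f^{-1}(U) = ∅ ∈ τ_X ✓.
  U = {x82}: f^{-1}(U) = {h} ∉ τ_X ✗.
  U = {x85}: f^{-1}(U) = {i} ∈ τ_X ✓.
  U = {x82, x83}: f^{-1}(U) = {h, j} ∈ τ_X ✓.
  U = {x82, x85}: f^{-1}(U) = {h, i} ∉ τ_X ✗.
  U = {x82, x83, x85}: f^{-1}(U) = {h, i, j} ∈ τ_X ✓.
  U = {x82, x83, x84, x85}: f^{-1}(U) = {h, i, j} ∈ τ_X ✓.
Found U = {x82} with f^{-1}(U) = {h} not in τ_X. Therefore f is NOT continuous.


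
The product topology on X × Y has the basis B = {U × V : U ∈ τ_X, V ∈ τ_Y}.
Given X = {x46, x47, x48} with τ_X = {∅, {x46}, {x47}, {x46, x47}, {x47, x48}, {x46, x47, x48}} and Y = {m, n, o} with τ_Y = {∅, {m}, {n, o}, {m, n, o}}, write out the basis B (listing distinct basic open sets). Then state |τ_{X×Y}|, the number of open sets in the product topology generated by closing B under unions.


Basis B = {∅ × ∅, {x46} × {m}, {x47} × {m}, {x46, x47} × {m}, {x46} × {n, o}, {x47, x48} × {m}, {x47} × {n, o}, {x46} × {m, n, o}, {x46, x47, x48} × {m}, {x47} × {m, n, o}, {x46, x47} × {n, o}, {x47, x48} × {n, o}, {x46, x47} × {m, n, o}, {x46, x47, x48} × {n, o}, {x47, x48} × {m, n, o}, {x46, x47, x48} × {m, n, o}}; |τ_{X×Y}| = 36.

Enumerate products U × V with U ∈ τ_X, V ∈ τ_Y (deduplicated):
  ∅ × ∅ = {} (∅)
  {x46} × {m} = {(x46,m)}
  {x47} × {m} = {(x47,m)}
  {x46, x47} × {m} = {(x46,m), (x47,m)}
  {x46} × {n, o} = {(x46,n), (x46,o)}
  {x47, x48} × {m} = {(x47,m), (x48,m)}
  {x47} × {n, o} = {(x47,n), (x47,o)}
  {x46} × {m, n, o} = {(x46,m), (x46,n), (x46,o)}
  {x46, x47, x48} × {m} = {(x46,m), (x47,m), (x48,m)}
  {x47} × {m, n, o} = {(x47,m), (x47,n), (x47,o)}
  {x46, x47} × {n, o} = {(x46,n), (x46,o), (x47,n), (x47,o)}
  {x47, x48} × {n, o} = {(x47,n), (x47,o), (x48,n), (x48,o)}
  {x46, x47} × {m, n, o} = {(x46,m), (x46,n), (x46,o), (x47,m), (x47,n), (x47,o)}
  {x46, x47, x48} × {n, o} = {(x46,n), (x46,o), (x47,n), (x47,o), (x48,n), (x48,o)}
  {x47, x48} × {m, n, o} = {(x47,m), (x47,n), (x47,o), (x48,m), (x48,n), (x48,o)}
  {x46, x47, x48} × {m, n, o} = {(x46,m), (x46,n), (x46,o), (x47,m), (x47,n), (x47,o), (x48,m), (x48,n), (x48,o)}
These 16 distinct sets form the basis B.
Close under arbitrary unions to get τ_{X×Y}; counting gives |τ_{X×Y}| = 36.


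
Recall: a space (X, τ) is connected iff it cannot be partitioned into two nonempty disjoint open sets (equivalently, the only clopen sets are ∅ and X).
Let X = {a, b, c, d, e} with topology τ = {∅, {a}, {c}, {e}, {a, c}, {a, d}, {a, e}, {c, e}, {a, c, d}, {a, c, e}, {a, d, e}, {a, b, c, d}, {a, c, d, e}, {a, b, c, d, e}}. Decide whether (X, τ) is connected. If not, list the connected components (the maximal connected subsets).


(X, τ) is disconnected; components = [{e}, {a, b, c, d}].

Find clopen sets (U ∈ τ with X ∖ U ∈ τ):
  U = ∅, X ∖ U = {a, b, c, d, e} — both open, so U is clopen.
  U = {e}, X ∖ U = {a, b, c, d} — both open, so U is clopen.
  U = {a, b, c, d}, X ∖ U = {e} — both open, so U is clopen.
  U = {a, b, c, d, e}, X ∖ U = ∅ — both open, so U is clopen.
Nontrivial clopen(s) exist: e.g. {e}. So (X, τ) is disconnected.
Compute connected components by grouping points that agree on all clopens:
  component: {e}
  component: {a, b, c, d}


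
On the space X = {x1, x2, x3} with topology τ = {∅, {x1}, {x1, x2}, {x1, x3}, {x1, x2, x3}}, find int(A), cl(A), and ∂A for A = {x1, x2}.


int(A) = {x1, x2}, cl(A) = {x1, x2, x3}, ∂A = {x3}.

Closed sets in (X, τ) are complements of opens:
  closed(X, τ) = {∅, {x2}, {x3}, {x2, x3}, {x1, x2, x3}}.
int(A) = ⋃ {U ∈ τ : U ⊆ A}. Opens contained in A: ∅, {x1}, {x1, x2}.
Taking the union of these: int(A) = {x1, x2}.
cl(A) = ⋂ {C closed : A ⊆ C}. Closed sets containing A: {x1, x2, x3}.
Intersecting these: cl(A) = {x1, x2, x3}.
∂A = cl(A) ∖ int(A) = {x1, x2, x3} ∖ {x1, x2} = {x3}.


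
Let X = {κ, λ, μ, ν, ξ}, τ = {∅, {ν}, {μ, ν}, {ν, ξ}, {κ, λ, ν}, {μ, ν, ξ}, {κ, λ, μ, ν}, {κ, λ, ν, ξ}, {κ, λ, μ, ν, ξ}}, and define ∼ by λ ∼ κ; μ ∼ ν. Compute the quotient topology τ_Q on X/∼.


X/∼ = {[κ=λ], [μ=ν], [ξ]}; |τ_Q| = 5.

Equivalence classes: [κ=λ], [μ=ν], [ξ].
Quotient map π: X → X/∼ sends κ ↦ [κ=λ], λ ↦ [κ=λ], μ ↦ [μ=ν], ν ↦ [μ=ν], ξ ↦ [ξ].
For each subset V ⊆ X/∼, compute π^{-1}(V) ⊆ X and check whether π^{-1}(V) ∈ τ. V is open in τ_Q iff π^{-1}(V) ∈ τ.
  V = {}: π^{-1}(V) = ∅ ∈ τ ✓.
  V = {[κ=λ]}: π^{-1}(V) = {κ, λ} ∉ τ ✗.
  V = {[μ=ν]}: π^{-1}(V) = {μ, ν} ∈ τ ✓.
  V = {[κ=λ], [μ=ν]}: π^{-1}(V) = {κ, λ, μ, ν} ∈ τ ✓.
  V = {[ξ]}: π^{-1}(V) = {ξ} ∉ τ ✗.
  V = {[κ=λ], [ξ]}: π^{-1}(V) = {κ, λ, ξ} ∉ τ ✗.
  V = {[μ=ν], [ξ]}: π^{-1}(V) = {μ, ν, ξ} ∈ τ ✓.
  V = {[κ=λ], [μ=ν], [ξ]}: π^{-1}(V) = {κ, λ, μ, ν, ξ} ∈ τ ✓.
Open sets in the quotient: τ_Q = {{}, {[μ=ν]}, {[κ=λ], [μ=ν]}, {[μ=ν], [ξ]}, {[κ=λ], [μ=ν], [ξ]}} (5 elements).


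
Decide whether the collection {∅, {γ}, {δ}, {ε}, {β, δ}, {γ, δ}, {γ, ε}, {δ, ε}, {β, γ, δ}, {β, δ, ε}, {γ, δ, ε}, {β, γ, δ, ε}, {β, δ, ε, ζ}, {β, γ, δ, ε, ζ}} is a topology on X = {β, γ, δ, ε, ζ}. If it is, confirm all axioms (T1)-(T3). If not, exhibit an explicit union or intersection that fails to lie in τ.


τ IS a topology on X.

Axiom (T1): ∅ ∈ τ? Yes; X ∈ τ? Yes.
Axiom (T2/T3): check pairwise unions and intersections of members of τ.
All pairwise intersections and unions checked — each lies in τ. Therefore τ satisfies (T1), (T2), (T3): it IS a topology on X.


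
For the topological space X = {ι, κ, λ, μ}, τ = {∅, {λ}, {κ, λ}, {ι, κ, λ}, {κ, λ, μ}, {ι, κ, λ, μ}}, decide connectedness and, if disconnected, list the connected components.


(X, τ) is connected.

Find clopen sets (U ∈ τ with X ∖ U ∈ τ):
  U = ∅, X ∖ U = {ι, κ, λ, μ} — both open, so U is clopen.
  U = {ι, κ, λ, μ}, X ∖ U = ∅ — both open, so U is clopen.
Only trivial clopens (∅ and X) exist, so (X, τ) is connected.
Compute connected components by grouping points that agree on all clopens:
  component: {ι, κ, λ, μ}


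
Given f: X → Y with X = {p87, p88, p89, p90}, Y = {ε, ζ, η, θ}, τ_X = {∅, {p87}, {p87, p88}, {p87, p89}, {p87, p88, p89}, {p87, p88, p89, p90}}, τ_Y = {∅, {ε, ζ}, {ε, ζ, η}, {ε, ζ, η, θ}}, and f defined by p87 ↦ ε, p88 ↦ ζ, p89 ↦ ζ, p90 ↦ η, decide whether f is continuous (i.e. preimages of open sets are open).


f IS continuous.

Compute f^{-1}(U) for each U ∈ τ_Y:
  U = ∅: f^{-1}(U) = ∅ ∈ τ_X ✓.
  U = {ε, ζ}: f^{-1}(U) = {p87, p88, p89} ∈ τ_X ✓.
  U = {ε, ζ, η}: f^{-1}(U) = {p87, p88, p89, p90} ∈ τ_X ✓.
  U = {ε, ζ, η, θ}: f^{-1}(U) = {p87, p88, p89, p90} ∈ τ_X ✓.
Every preimage lies in τ_X, so f IS continuous.


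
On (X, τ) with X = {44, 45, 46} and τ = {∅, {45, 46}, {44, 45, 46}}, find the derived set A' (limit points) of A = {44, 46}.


A' = {44, 45}

For each x ∈ X, list the open sets U ∈ τ with x ∈ U, then check whether U ∩ (A ∖ {x}) ≠ ∅ for every such U.
  x = 44: opens ∋ x are {44, 45, 46}; each meets A ∖ {44}, so x IS a limit point.
  x = 45: opens ∋ x are {45, 46}, {44, 45, 46}; each meets A ∖ {45}, so x IS a limit point.
  x = 46: open {45, 46} ∋ x has {45, 46} ∩ (A ∖ {46}) = ∅, so x is NOT a limit point.
Collecting: A' = {44, 45}.


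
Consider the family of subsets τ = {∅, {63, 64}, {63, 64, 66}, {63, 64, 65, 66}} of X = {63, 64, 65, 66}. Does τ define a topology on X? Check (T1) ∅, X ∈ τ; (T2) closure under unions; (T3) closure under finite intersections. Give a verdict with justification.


τ IS a topology on X.

Axiom (T1): ∅ ∈ τ? Yes; X ∈ τ? Yes.
Axiom (T2/T3): check pairwise unions and intersections of members of τ.
All pairwise intersections and unions checked — each lies in τ. Therefore τ satisfies (T1), (T2), (T3): it IS a topology on X.


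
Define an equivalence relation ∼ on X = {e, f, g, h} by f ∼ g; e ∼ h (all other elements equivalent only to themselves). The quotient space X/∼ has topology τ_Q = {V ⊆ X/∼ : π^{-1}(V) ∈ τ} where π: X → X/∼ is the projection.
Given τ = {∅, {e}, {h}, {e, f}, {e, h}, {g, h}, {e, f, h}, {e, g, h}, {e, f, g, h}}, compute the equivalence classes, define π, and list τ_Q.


X/∼ = {[e=h], [f=g]}; |τ_Q| = 3.

Equivalence classes: [e=h], [f=g].
Quotient map π: X → X/∼ sends e ↦ [e=h], f ↦ [f=g], g ↦ [f=g], h ↦ [e=h].
For each subset V ⊆ X/∼, compute π^{-1}(V) ⊆ X and check whether π^{-1}(V) ∈ τ. V is open in τ_Q iff π^{-1}(V) ∈ τ.
  V = {}: π^{-1}(V) = ∅ ∈ τ ✓.
  V = {[e=h]}: π^{-1}(V) = {e, h} ∈ τ ✓.
  V = {[f=g]}: π^{-1}(V) = {f, g} ∉ τ ✗.
  V = {[e=h], [f=g]}: π^{-1}(V) = {e, f, g, h} ∈ τ ✓.
Open sets in the quotient: τ_Q = {{}, {[e=h]}, {[e=h], [f=g]}} (3 elements).


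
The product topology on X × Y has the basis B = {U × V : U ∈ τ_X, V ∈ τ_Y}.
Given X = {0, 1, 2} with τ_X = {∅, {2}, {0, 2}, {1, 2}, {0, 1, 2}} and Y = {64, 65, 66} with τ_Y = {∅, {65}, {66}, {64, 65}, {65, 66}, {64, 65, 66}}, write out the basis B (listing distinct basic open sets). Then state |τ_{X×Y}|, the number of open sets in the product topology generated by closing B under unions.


Basis B = {∅ × ∅, {2} × {65}, {2} × {66}, {0, 2} × {65}, {0, 2} × {66}, {1, 2} × {65}, {1, 2} × {66}, {2} × {64, 65}, {2} × {65, 66}, {0, 1, 2} × {65}, {0, 1, 2} × {66}, {2} × {64, 65, 66}, {0, 2} × {64, 65}, {0, 2} × {65, 66}, {1, 2} × {64, 65}, {1, 2} × {65, 66}, {0, 2} × {64, 65, 66}, {0, 1, 2} × {64, 65}, {0, 1, 2} × {65, 66}, {1, 2} × {64, 65, 66}, {0, 1, 2} × {64, 65, 66}}; |τ_{X×Y}| = 70.

Enumerate products U × V with U ∈ τ_X, V ∈ τ_Y (deduplicated):
  ∅ × ∅ = {} (∅)
  {2} × {65} = {(2,65)}
  {2} × {66} = {(2,66)}
  {0, 2} × {65} = {(0,65), (2,65)}
  {0, 2} × {66} = {(0,66), (2,66)}
  {1, 2} × {65} = {(1,65), (2,65)}
  {1, 2} × {66} = {(1,66), (2,66)}
  {2} × {64, 65} = {(2,64), (2,65)}
  {2} × {65, 66} = {(2,65), (2,66)}
  {0, 1, 2} × {65} = {(0,65), (1,65), (2,65)}
  {0, 1, 2} × {66} = {(0,66), (1,66), (2,66)}
  {2} × {64, 65, 66} = {(2,64), (2,65), (2,66)}
  {0, 2} × {64, 65} = {(0,64), (0,65), (2,64), (2,65)}
  {0, 2} × {65, 66} = {(0,65), (0,66), (2,65), (2,66)}
  {1, 2} × {64, 65} = {(1,64), (1,65), (2,64), (2,65)}
  {1, 2} × {65, 66} = {(1,65), (1,66), (2,65), (2,66)}
  {0, 2} × {64, 65, 66} = {(0,64), (0,65), (0,66), (2,64), (2,65), (2,66)}
  {0, 1, 2} × {64, 65} = {(0,64), (0,65), (1,64), (1,65), (2,64), (2,65)}
  {0, 1, 2} × {65, 66} = {(0,65), (0,66), (1,65), (1,66), (2,65), (2,66)}
  {1, 2} × {64, 65, 66} = {(1,64), (1,65), (1,66), (2,64), (2,65), (2,66)}
  {0, 1, 2} × {64, 65, 66} = {(0,64), (0,65), (0,66), (1,64), (1,65), (1,66), (2,64), (2,65), (2,66)}
These 21 distinct sets form the basis B.
Close under arbitrary unions to get τ_{X×Y}; counting gives |τ_{X×Y}| = 70.
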